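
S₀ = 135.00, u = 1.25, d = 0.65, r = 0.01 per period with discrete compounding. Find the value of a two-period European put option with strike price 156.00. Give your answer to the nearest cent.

37.31

Risk-neutral probability p = (1 + 0.01 − 0.65)/(1.25 − 0.65) = 0.3600/0.6000 = 0.6000
Terminal stock prices: S_uu = 210.9, S_ud = 109.7, S_dd = 57.04
Terminal payoffs (K − S): max(-54.94, 0) = 0, max(46.31, 0) = 46.31, max(98.96, 0) = 98.96
Node u (S = 168.8): V_u = 1/1.01·[0.6000·0.0000 + 0.4000·46.3125] = 18.3416
Node d (S = 87.75): V_d = 1/1.01·[0.6000·46.3125 + 0.4000·98.9625] = 66.7054
Node 0 (S = 135): V_0 = 1/1.01·[0.6000·18.3416 + 0.4000·66.7054] = 37.3140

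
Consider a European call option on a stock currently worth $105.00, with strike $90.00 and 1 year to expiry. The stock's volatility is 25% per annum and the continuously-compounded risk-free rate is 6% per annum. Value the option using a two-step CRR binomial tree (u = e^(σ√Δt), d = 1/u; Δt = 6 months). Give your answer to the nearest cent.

CRR parameters: u = e^(σ√Δt) = e^(0.25·√0.5) = 1.1934, d = 1/u = 0.8380
Per-period rate: rΔt = 0.06·0.5 = 0.03, so R = e^0.03 = 1.0305
Risk-neutral probability p = (e^0.03 − 0.8380)/(1.1934 − 0.8380) = 0.1925/0.3554 = 0.5416
Terminal stock prices: S_uu = 149.5, S_ud = 105, S_dd = 73.73
Terminal payoffs (S − K): max(59.53, 0) = 59.53, max(15, 0) = 15, max(-16.27, 0) = 0
Node u (S = 125.3): V_u = e^(−0.03)·[0.5416·59.5325 + 0.4584·15.0000] = 37.9632
Node d (S = 87.99): V_d = e^(−0.03)·[0.5416·15.0000 + 0.4584·0.0000] = 7.8841
Node 0 (S = 105): V_0 = e^(−0.03)·[0.5416·37.9632 + 0.4584·7.8841] = 23.4608

$23.46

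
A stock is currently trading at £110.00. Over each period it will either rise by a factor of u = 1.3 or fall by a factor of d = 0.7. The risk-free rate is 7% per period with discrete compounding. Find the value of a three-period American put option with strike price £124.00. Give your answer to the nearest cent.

Risk-neutral probability p = (1 + 0.07 − 0.7)/(1.3 − 0.7) = 0.3700/0.6000 = 0.6167
Terminal stock prices: S_uuu = 241.7, S_uud = 130.1, S_udd = 70.07, S_ddd = 37.73
Terminal payoffs (K − S): max(-117.7, 0) = 0, max(-6.13, 0) = 0, max(53.93, 0) = 53.93, max(86.27, 0) = 86.27
Node uu (S = 185.9): continuation = 1/1.07·[0.6167·0.0000 + 0.3833·0.0000] = 0.0000; exercise value = 0.0000 ≤ continuation, so V_uu = 0.0000
Node ud (S = 100.1): continuation = 1/1.07·[0.6167·0.0000 + 0.3833·53.9300] = 19.3207; exercise value = 23.9000 > continuation, so V_ud = 23.9000 (exercise)
Node dd (S = 53.9): continuation = 1/1.07·[0.6167·53.9300 + 0.3833·86.2700] = 61.9879; exercise value = 70.1000 > continuation, so V_dd = 70.1000 (exercise)
Node u (S = 143): continuation = 1/1.07·[0.6167·0.0000 + 0.3833·23.9000] = 8.5623; exercise value = 0.0000 ≤ continuation, so V_u = 8.5623
Node d (S = 77): continuation = 1/1.07·[0.6167·23.9000 + 0.3833·70.1000] = 38.8879; exercise value = 47.0000 > continuation, so V_d = 47.0000 (exercise)
Node 0 (S = 110): continuation = 1/1.07·[0.6167·8.5623 + 0.3833·47.0000] = 21.7727; exercise value = 14.0000 ≤ continuation, so V_0 = 21.7727

£21.77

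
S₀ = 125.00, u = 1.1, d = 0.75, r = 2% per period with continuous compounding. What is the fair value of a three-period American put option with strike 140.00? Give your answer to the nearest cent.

Risk-neutral probability p = (e^0.02 − 0.75)/(1.1 − 0.75) = 0.2702/0.3500 = 0.7720
Terminal stock prices: S_uuu = 166.4, S_uud = 113.4, S_udd = 77.34, S_ddd = 52.73
Terminal payoffs (K − S): max(-26.38, 0) = 0, max(26.56, 0) = 26.56, max(62.66, 0) = 62.66, max(87.27, 0) = 87.27
Node uu (S = 151.3): continuation = e^(−0.02)·[0.7720·0.0000 + 0.2280·26.5625] = 5.9362; exercise value = 0.0000 ≤ continuation, so V_uu = 5.9362
Node ud (S = 103.1): continuation = e^(−0.02)·[0.7720·26.5625 + 0.2280·62.6562] = 34.1028; exercise value = 36.8750 > continuation, so V_ud = 36.8750 (exercise)
Node dd (S = 70.31): continuation = e^(−0.02)·[0.7720·62.6562 + 0.2280·87.2656] = 66.9153; exercise value = 69.6875 > continuation, so V_dd = 69.6875 (exercise)
Node u (S = 137.5): continuation = e^(−0.02)·[0.7720·5.9362 + 0.2280·36.8750] = 12.7329; exercise value = 2.5000 ≤ continuation, so V_u = 12.7329
Node d (S = 93.75): continuation = e^(−0.02)·[0.7720·36.8750 + 0.2280·69.6875] = 43.4778; exercise value = 46.2500 > continuation, so V_d = 46.2500 (exercise)
Node 0 (S = 125): continuation = e^(−0.02)·[0.7720·12.7329 + 0.2280·46.2500] = 19.9712; exercise value = 15.0000 ≤ continuation, so V_0 = 19.9712

19.97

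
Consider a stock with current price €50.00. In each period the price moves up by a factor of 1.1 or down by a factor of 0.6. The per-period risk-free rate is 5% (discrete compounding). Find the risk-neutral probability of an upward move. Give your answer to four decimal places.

p = 0.9000

Risk-neutral probability p = (1 + 0.05 − 0.6)/(1.1 − 0.6) = 0.4500/0.5000 = 0.9000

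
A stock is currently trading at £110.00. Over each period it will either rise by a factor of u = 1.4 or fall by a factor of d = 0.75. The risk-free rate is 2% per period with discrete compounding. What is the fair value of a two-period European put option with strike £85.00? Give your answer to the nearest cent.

£7.60

Risk-neutral probability p = (1 + 0.02 − 0.75)/(1.4 − 0.75) = 0.2700/0.6500 = 0.4154
Terminal stock prices: S_uu = 215.6, S_ud = 115.5, S_dd = 61.88
Terminal payoffs (K − S): max(-130.6, 0) = 0, max(-30.5, 0) = 0, max(23.12, 0) = 23.12
Node u (S = 154): V_u = 1/1.02·[0.4154·0.0000 + 0.5846·0.0000] = 0.0000
Node d (S = 82.5): V_d = 1/1.02·[0.4154·0.0000 + 0.5846·23.1250] = 13.2541
Node 0 (S = 110): V_0 = 1/1.02·[0.4154·0.0000 + 0.5846·13.2541] = 7.5966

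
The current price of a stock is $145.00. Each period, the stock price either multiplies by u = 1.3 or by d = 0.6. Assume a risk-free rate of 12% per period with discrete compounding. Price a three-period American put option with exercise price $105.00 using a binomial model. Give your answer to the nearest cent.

$5.43

Risk-neutral probability p = (1 + 0.12 − 0.6)/(1.3 − 0.6) = 0.5200/0.7000 = 0.7429
Terminal stock prices: S_uuu = 318.6, S_uud = 147, S_udd = 67.86, S_ddd = 31.32
Terminal payoffs (K − S): max(-213.6, 0) = 0, max(-42.03, 0) = 0, max(37.14, 0) = 37.14, max(73.68, 0) = 73.68
Node uu (S = 245.1): continuation = 1/1.12·[0.7429·0.0000 + 0.2571·0.0000] = 0.0000; exercise value = 0.0000 ≤ continuation, so V_uu = 0.0000
Node ud (S = 113.1): continuation = 1/1.12·[0.7429·0.0000 + 0.2571·37.1400] = 8.5270; exercise value = 0.0000 ≤ continuation, so V_ud = 8.5270
Node dd (S = 52.2): continuation = 1/1.12·[0.7429·37.1400 + 0.2571·73.6800] = 41.5500; exercise value = 52.8000 > continuation, so V_dd = 52.8000 (exercise)
Node u (S = 188.5): continuation = 1/1.12·[0.7429·0.0000 + 0.2571·8.5270] = 1.9577; exercise value = 0.0000 ≤ continuation, so V_u = 1.9577
Node d (S = 87): continuation = 1/1.12·[0.7429·8.5270 + 0.2571·52.8000] = 17.7781; exercise value = 18.0000 > continuation, so V_d = 18.0000 (exercise)
Node 0 (S = 145): continuation = 1/1.12·[0.7429·1.9577 + 0.2571·18.0000] = 5.4312; exercise value = 0.0000 ≤ continuation, so V_0 = 5.4312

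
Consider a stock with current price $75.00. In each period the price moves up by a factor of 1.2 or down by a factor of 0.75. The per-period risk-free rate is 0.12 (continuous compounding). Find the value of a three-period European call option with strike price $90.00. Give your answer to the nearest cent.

Risk-neutral probability p = (e^0.12 − 0.75)/(1.2 − 0.75) = 0.3775/0.4500 = 0.8389
Terminal stock prices: S_uuu = 129.6, S_uud = 81, S_udd = 50.62, S_ddd = 31.64
Terminal payoffs (S − K): max(39.6, 0) = 39.6, max(-9, 0) = 0, max(-39.38, 0) = 0, max(-58.36, 0) = 0
Node uu (S = 108): V_uu = e^(−0.12)·[0.8389·39.6000 + 0.1611·0.0000] = 29.4633
Node ud (S = 67.5): V_ud = e^(−0.12)·[0.8389·0.0000 + 0.1611·0.0000] = 0.0000
Node dd (S = 42.19): V_dd = e^(−0.12)·[0.8389·0.0000 + 0.1611·0.0000] = 0.0000
Node u (S = 90): V_u = e^(−0.12)·[0.8389·29.4633 + 0.1611·0.0000] = 21.9213
Node d (S = 56.25): V_d = e^(−0.12)·[0.8389·0.0000 + 0.1611·0.0000] = 0.0000
Node 0 (S = 75): V_0 = e^(−0.12)·[0.8389·21.9213 + 0.1611·0.0000] = 16.3099

$16.31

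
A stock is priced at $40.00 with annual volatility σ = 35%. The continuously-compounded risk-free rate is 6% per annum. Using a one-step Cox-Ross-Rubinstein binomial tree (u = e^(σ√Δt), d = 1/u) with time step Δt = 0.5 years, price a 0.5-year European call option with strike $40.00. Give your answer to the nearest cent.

CRR parameters: u = e^(σ√Δt) = e^(0.35·√0.5) = 1.2808, d = 1/u = 0.7808
Per-period rate: rΔt = 0.06·0.5 = 0.03, so R = e^0.03 = 1.0305
Risk-neutral probability p = (e^0.03 − 0.7808)/(1.2808 − 0.7808) = 0.2497/0.5000 = 0.4993
Terminal stock prices: S_u = 51.23, S_d = 31.23
Terminal payoffs (S − K): max(11.23, 0) = 11.23, max(-8.77, 0) = 0
Node 0 (S = 40): V_0 = e^(−0.03)·[0.4993·11.2321 + 0.5007·0.0000] = 5.4430

$5.44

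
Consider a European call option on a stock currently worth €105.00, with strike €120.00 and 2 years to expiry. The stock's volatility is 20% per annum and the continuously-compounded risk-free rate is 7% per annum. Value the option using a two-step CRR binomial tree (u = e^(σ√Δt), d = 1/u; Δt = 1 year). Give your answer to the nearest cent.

CRR parameters: u = e^(σ√Δt) = e^(0.2·√1) = 1.2214, d = 1/u = 0.8187
Per-period rate: rΔt = 0.07·1 = 0.07, so R = e^0.07 = 1.0725
Risk-neutral probability p = (e^0.07 − 0.8187)/(1.2214 − 0.8187) = 0.2538/0.4027 = 0.6302
Terminal stock prices: S_uu = 156.6, S_ud = 105, S_dd = 70.38
Terminal payoffs (S − K): max(36.64, 0) = 36.64, max(-15, 0) = 0, max(-49.62, 0) = 0
Node u (S = 128.2): V_u = e^(−0.07)·[0.6302·36.6416 + 0.3698·0.0000] = 21.5315
Node d (S = 85.97): V_d = e^(−0.07)·[0.6302·0.0000 + 0.3698·0.0000] = 0.0000
Node 0 (S = 105): V_0 = e^(−0.07)·[0.6302·21.5315 + 0.3698·0.0000] = 12.6525

€12.65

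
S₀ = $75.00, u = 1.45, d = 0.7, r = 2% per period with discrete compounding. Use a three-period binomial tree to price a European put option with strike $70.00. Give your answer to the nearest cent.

Risk-neutral probability p = (1 + 0.02 − 0.7)/(1.45 − 0.7) = 0.3200/0.7500 = 0.4267
Terminal stock prices: S_uuu = 228.6, S_uud = 110.4, S_udd = 53.29, S_ddd = 25.72
Terminal payoffs (K − S): max(-158.6, 0) = 0, max(-40.38, 0) = 0, max(16.71, 0) = 16.71, max(44.28, 0) = 44.28
Node uu (S = 157.7): V_uu = 1/1.02·[0.4267·0.0000 + 0.5733·0.0000] = 0.0000
Node ud (S = 76.12): V_ud = 1/1.02·[0.4267·0.0000 + 0.5733·16.7125] = 9.3940
Node dd (S = 36.75): V_dd = 1/1.02·[0.4267·16.7125 + 0.5733·44.2750] = 31.8775
Node u (S = 108.8): V_u = 1/1.02·[0.4267·0.0000 + 0.5733·9.3940] = 5.2803
Node d (S = 52.5): V_d = 1/1.02·[0.4267·9.3940 + 0.5733·31.8775] = 21.8475
Node 0 (S = 75): V_0 = 1/1.02·[0.4267·5.2803 + 0.5733·21.8475] = 14.4891

$14.49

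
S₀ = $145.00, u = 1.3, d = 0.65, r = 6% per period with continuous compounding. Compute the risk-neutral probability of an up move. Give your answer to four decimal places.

p = 0.6336

Risk-neutral probability p = (e^0.06 − 0.65)/(1.3 − 0.65) = 0.4118/0.6500 = 0.6336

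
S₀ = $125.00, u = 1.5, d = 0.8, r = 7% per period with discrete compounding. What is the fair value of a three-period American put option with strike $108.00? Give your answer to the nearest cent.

$9.23

Risk-neutral probability p = (1 + 0.07 − 0.8)/(1.5 − 0.8) = 0.2700/0.7000 = 0.3857
Terminal stock prices: S_uuu = 421.9, S_uud = 225, S_udd = 120, S_ddd = 64
Terminal payoffs (K − S): max(-313.9, 0) = 0, max(-117, 0) = 0, max(-12, 0) = 0, max(44, 0) = 44
Node uu (S = 281.2): continuation = 1/1.07·[0.3857·0.0000 + 0.6143·0.0000] = 0.0000; exercise value = 0.0000 ≤ continuation, so V_uu = 0.0000
Node ud (S = 150): continuation = 1/1.07·[0.3857·0.0000 + 0.6143·0.0000] = 0.0000; exercise value = 0.0000 ≤ continuation, so V_ud = 0.0000
Node dd (S = 80): continuation = 1/1.07·[0.3857·0.0000 + 0.6143·44.0000] = 25.2603; exercise value = 28.0000 > continuation, so V_dd = 28.0000 (exercise)
Node u (S = 187.5): continuation = 1/1.07·[0.3857·0.0000 + 0.6143·0.0000] = 0.0000; exercise value = 0.0000 ≤ continuation, so V_u = 0.0000
Node d (S = 100): continuation = 1/1.07·[0.3857·0.0000 + 0.6143·28.0000] = 16.0748; exercise value = 8.0000 ≤ continuation, so V_d = 16.0748
Node 0 (S = 125): continuation = 1/1.07·[0.3857·0.0000 + 0.6143·16.0748] = 9.2285; exercise value = 0.0000 ≤ continuation, so V_0 = 9.2285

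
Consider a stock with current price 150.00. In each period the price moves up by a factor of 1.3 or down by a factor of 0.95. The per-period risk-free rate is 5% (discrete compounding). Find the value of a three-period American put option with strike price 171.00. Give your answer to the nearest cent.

Risk-neutral probability p = (1 + 0.05 − 0.95)/(1.3 − 0.95) = 0.1000/0.3500 = 0.2857
Terminal stock prices: S_uuu = 329.6, S_uud = 240.8, S_udd = 176, S_ddd = 128.6
Terminal payoffs (K − S): max(-158.6, 0) = 0, max(-69.83, 0) = 0, max(-4.987, 0) = 0, max(42.39, 0) = 42.39
Node uu (S = 253.5): continuation = 1/1.05·[0.2857·0.0000 + 0.7143·0.0000] = 0.0000; exercise value = 0.0000 ≤ continuation, so V_uu = 0.0000
Node ud (S = 185.2): continuation = 1/1.05·[0.2857·0.0000 + 0.7143·0.0000] = 0.0000; exercise value = 0.0000 ≤ continuation, so V_ud = 0.0000
Node dd (S = 135.4): continuation = 1/1.05·[0.2857·0.0000 + 0.7143·42.3938] = 28.8393; exercise value = 35.6250 > continuation, so V_dd = 35.6250 (exercise)
Node u (S = 195): continuation = 1/1.05·[0.2857·0.0000 + 0.7143·0.0000] = 0.0000; exercise value = 0.0000 ≤ continuation, so V_u = 0.0000
Node d (S = 142.5): continuation = 1/1.05·[0.2857·0.0000 + 0.7143·35.6250] = 24.2347; exercise value = 28.5000 > continuation, so V_d = 28.5000 (exercise)
Node 0 (S = 150): continuation = 1/1.05·[0.2857·0.0000 + 0.7143·28.5000] = 19.3878; exercise value = 21.0000 > continuation, so V_0 = 21.0000 (exercise)

21.00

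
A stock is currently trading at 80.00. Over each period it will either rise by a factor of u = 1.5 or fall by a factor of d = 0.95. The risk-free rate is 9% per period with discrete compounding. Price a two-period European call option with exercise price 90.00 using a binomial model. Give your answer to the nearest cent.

12.57

Risk-neutral probability p = (1 + 0.09 − 0.95)/(1.5 − 0.95) = 0.1400/0.5500 = 0.2545
Terminal stock prices: S_uu = 180, S_ud = 114, S_dd = 72.2
Terminal payoffs (S − K): max(90, 0) = 90, max(24, 0) = 24, max(-17.8, 0) = 0
Node u (S = 120): V_u = 1/1.09·[0.2545·90.0000 + 0.7455·24.0000] = 37.4312
Node d (S = 76): V_d = 1/1.09·[0.2545·24.0000 + 0.7455·0.0000] = 5.6047
Node 0 (S = 80): V_0 = 1/1.09·[0.2545·37.4312 + 0.7455·5.6047] = 12.5743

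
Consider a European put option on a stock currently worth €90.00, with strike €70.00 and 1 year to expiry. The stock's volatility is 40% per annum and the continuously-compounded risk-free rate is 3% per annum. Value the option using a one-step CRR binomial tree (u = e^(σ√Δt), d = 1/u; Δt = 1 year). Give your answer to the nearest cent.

€5.27

CRR parameters: u = e^(σ√Δt) = e^(0.4·√1) = 1.4918, d = 1/u = 0.6703
Per-period rate: rΔt = 0.03·1 = 0.03, so R = e^0.03 = 1.0305
Risk-neutral probability p = (e^0.03 − 0.6703)/(1.4918 − 0.6703) = 0.3601/0.8215 = 0.4384
Terminal stock prices: S_u = 134.3, S_d = 60.33
Terminal payoffs (K − S): max(-64.26, 0) = 0, max(9.671, 0) = 9.671
Node 0 (S = 90): V_0 = e^(−0.03)·[0.4384·0.0000 + 0.5616·9.6712] = 5.2710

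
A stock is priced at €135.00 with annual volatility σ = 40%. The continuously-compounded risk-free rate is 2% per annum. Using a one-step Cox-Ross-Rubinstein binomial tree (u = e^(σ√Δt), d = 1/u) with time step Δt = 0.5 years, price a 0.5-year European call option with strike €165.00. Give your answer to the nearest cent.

€6.26

CRR parameters: u = e^(σ√Δt) = e^(0.4·√0.5) = 1.3269, d = 1/u = 0.7536
Per-period rate: rΔt = 0.02·0.5 = 0.01, so R = e^0.01 = 1.0101
Risk-neutral probability p = (e^0.01 − 0.7536)/(1.3269 − 0.7536) = 0.2564/0.5733 = 0.4473
Terminal stock prices: S_u = 179.1, S_d = 101.7
Terminal payoffs (S − K): max(14.13, 0) = 14.13, max(-63.26, 0) = 0
Node 0 (S = 135): V_0 = e^(−0.01)·[0.4473·14.1310 + 0.5527·0.0000] = 6.2578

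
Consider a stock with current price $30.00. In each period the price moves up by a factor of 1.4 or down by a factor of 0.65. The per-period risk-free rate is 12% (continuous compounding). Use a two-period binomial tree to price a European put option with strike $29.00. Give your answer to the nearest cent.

$2.31

Risk-neutral probability p = (e^0.12 − 0.65)/(1.4 − 0.65) = 0.4775/0.7500 = 0.6367
Terminal stock prices: S_uu = 58.8, S_ud = 27.3, S_dd = 12.68
Terminal payoffs (K − S): max(-29.8, 0) = 0, max(1.7, 0) = 1.7, max(16.32, 0) = 16.32
Node u (S = 42): V_u = e^(−0.12)·[0.6367·0.0000 + 0.3633·1.7000] = 0.5478
Node d (S = 19.5): V_d = e^(−0.12)·[0.6367·1.7000 + 0.3633·16.3250] = 6.2207
Node 0 (S = 30): V_0 = e^(−0.12)·[0.6367·0.5478 + 0.3633·6.2207] = 2.3140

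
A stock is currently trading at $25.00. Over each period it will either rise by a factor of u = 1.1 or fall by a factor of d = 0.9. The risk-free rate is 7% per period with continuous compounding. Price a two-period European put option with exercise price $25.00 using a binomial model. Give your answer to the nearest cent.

$0.13

Risk-neutral probability p = (e^0.07 − 0.9)/(1.1 − 0.9) = 0.1725/0.2000 = 0.8625
Terminal stock prices: S_uu = 30.25, S_ud = 24.75, S_dd = 20.25
Terminal payoffs (K − S): max(-5.25, 0) = 0, max(0.25, 0) = 0.25, max(4.75, 0) = 4.75
Node u (S = 27.5): V_u = e^(−0.07)·[0.8625·0.0000 + 0.1375·0.2500] = 0.0320
Node d (S = 22.5): V_d = e^(−0.07)·[0.8625·0.2500 + 0.1375·4.7500] = 0.8098
Node 0 (S = 25): V_0 = e^(−0.07)·[0.8625·0.0320 + 0.1375·0.8098] = 0.1296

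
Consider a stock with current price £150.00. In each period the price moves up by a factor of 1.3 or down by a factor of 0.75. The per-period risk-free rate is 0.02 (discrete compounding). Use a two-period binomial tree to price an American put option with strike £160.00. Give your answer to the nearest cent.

£27.01

Risk-neutral probability p = (1 + 0.02 − 0.75)/(1.3 − 0.75) = 0.2700/0.5500 = 0.4909
Terminal stock prices: S_uu = 253.5, S_ud = 146.2, S_dd = 84.38
Terminal payoffs (K − S): max(-93.5, 0) = 0, max(13.75, 0) = 13.75, max(75.62, 0) = 75.62
Node u (S = 195): continuation = 1/1.02·[0.4909·0.0000 + 0.5091·13.7500] = 6.8627; exercise value = 0.0000 ≤ continuation, so V_u = 6.8627
Node d (S = 112.5): continuation = 1/1.02·[0.4909·13.7500 + 0.5091·75.6250] = 44.3627; exercise value = 47.5000 > continuation, so V_d = 47.5000 (exercise)
Node 0 (S = 150): continuation = 1/1.02·[0.4909·6.8627 + 0.5091·47.5000] = 27.0106; exercise value = 10.0000 ≤ continuation, so V_0 = 27.0106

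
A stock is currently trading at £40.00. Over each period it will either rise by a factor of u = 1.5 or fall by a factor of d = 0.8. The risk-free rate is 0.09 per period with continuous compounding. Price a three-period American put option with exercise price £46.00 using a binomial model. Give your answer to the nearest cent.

£8.24

Risk-neutral probability p = (e^0.09 − 0.8)/(1.5 − 0.8) = 0.2942/0.7000 = 0.4202
Terminal stock prices: S_uuu = 135, S_uud = 72, S_udd = 38.4, S_ddd = 20.48
Terminal payoffs (K − S): max(-89, 0) = 0, max(-26, 0) = 0, max(7.6, 0) = 7.6, max(25.52, 0) = 25.52
Node uu (S = 90): continuation = e^(−0.09)·[0.4202·0.0000 + 0.5798·0.0000] = 0.0000; exercise value = 0.0000 ≤ continuation, so V_uu = 0.0000
Node ud (S = 48): continuation = e^(−0.09)·[0.4202·0.0000 + 0.5798·7.6000] = 4.0269; exercise value = 0.0000 ≤ continuation, so V_ud = 4.0269
Node dd (S = 25.6): continuation = e^(−0.09)·[0.4202·7.6000 + 0.5798·25.5200] = 16.4408; exercise value = 20.4000 > continuation, so V_dd = 20.4000 (exercise)
Node u (S = 60): continuation = e^(−0.09)·[0.4202·0.0000 + 0.5798·4.0269] = 2.1337; exercise value = 0.0000 ≤ continuation, so V_u = 2.1337
Node d (S = 32): continuation = e^(−0.09)·[0.4202·4.0269 + 0.5798·20.4000] = 12.3556; exercise value = 14.0000 > continuation, so V_d = 14.0000 (exercise)
Node 0 (S = 40): continuation = e^(−0.09)·[0.4202·2.1337 + 0.5798·14.0000] = 8.2374; exercise value = 6.0000 ≤ continuation, so V_0 = 8.2374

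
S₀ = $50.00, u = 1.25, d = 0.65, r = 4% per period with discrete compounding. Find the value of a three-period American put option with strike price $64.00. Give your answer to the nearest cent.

$17.26

Risk-neutral probability p = (1 + 0.04 − 0.65)/(1.25 − 0.65) = 0.3900/0.6000 = 0.6500
Terminal stock prices: S_uuu = 97.66, S_uud = 50.78, S_udd = 26.41, S_ddd = 13.73
Terminal payoffs (K − S): max(-33.66, 0) = 0, max(13.22, 0) = 13.22, max(37.59, 0) = 37.59, max(50.27, 0) = 50.27
Node uu (S = 78.12): continuation = 1/1.04·[0.6500·0.0000 + 0.3500·13.2188] = 4.4486; exercise value = 0.0000 ≤ continuation, so V_uu = 4.4486
Node ud (S = 40.62): continuation = 1/1.04·[0.6500·13.2188 + 0.3500·37.5938] = 20.9135; exercise value = 23.3750 > continuation, so V_ud = 23.3750 (exercise)
Node dd (S = 21.13): continuation = 1/1.04·[0.6500·37.5938 + 0.3500·50.2687] = 40.4135; exercise value = 42.8750 > continuation, so V_dd = 42.8750 (exercise)
Node u (S = 62.5): continuation = 1/1.04·[0.6500·4.4486 + 0.3500·23.3750] = 10.6470; exercise value = 1.5000 ≤ continuation, so V_u = 10.6470
Node d (S = 32.5): continuation = 1/1.04·[0.6500·23.3750 + 0.3500·42.8750] = 29.0385; exercise value = 31.5000 > continuation, so V_d = 31.5000 (exercise)
Node 0 (S = 50): continuation = 1/1.04·[0.6500·10.6470 + 0.3500·31.5000] = 17.2553; exercise value = 14.0000 ≤ continuation, so V_0 = 17.2553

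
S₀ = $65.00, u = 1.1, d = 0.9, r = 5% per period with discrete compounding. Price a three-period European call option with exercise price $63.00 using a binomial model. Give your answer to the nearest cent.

Risk-neutral probability p = (1 + 0.05 − 0.9)/(1.1 − 0.9) = 0.1500/0.2000 = 0.7500
Terminal stock prices: S_uuu = 86.52, S_uud = 70.79, S_udd = 57.92, S_ddd = 47.39
Terminal payoffs (S − K): max(23.52, 0) = 23.52, max(7.785, 0) = 7.785, max(-5.085, 0) = 0, max(-15.61, 0) = 0
Node uu (S = 78.65): V_uu = 1/1.05·[0.7500·23.5150 + 0.2500·7.7850] = 18.6500
Node ud (S = 64.35): V_ud = 1/1.05·[0.7500·7.7850 + 0.2500·0.0000] = 5.5607
Node dd (S = 52.65): V_dd = 1/1.05·[0.7500·0.0000 + 0.2500·0.0000] = 0.0000
Node u (S = 71.5): V_u = 1/1.05·[0.7500·18.6500 + 0.2500·5.5607] = 14.6454
Node d (S = 58.5): V_d = 1/1.05·[0.7500·5.5607 + 0.2500·0.0000] = 3.9719
Node 0 (S = 65): V_0 = 1/1.05·[0.7500·14.6454 + 0.2500·3.9719] = 11.4067

$11.41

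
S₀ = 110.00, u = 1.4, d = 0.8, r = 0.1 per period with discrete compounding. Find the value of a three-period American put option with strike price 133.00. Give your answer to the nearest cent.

Risk-neutral probability p = (1 + 0.1 − 0.8)/(1.4 − 0.8) = 0.3000/0.6000 = 0.5000
Terminal stock prices: S_uuu = 301.8, S_uud = 172.5, S_udd = 98.56, S_ddd = 56.32
Terminal payoffs (K − S): max(-168.8, 0) = 0, max(-39.48, 0) = 0, max(34.44, 0) = 34.44, max(76.68, 0) = 76.68
Node uu (S = 215.6): continuation = 1/1.1·[0.5000·0.0000 + 0.5000·0.0000] = 0.0000; exercise value = 0.0000 ≤ continuation, so V_uu = 0.0000
Node ud (S = 123.2): continuation = 1/1.1·[0.5000·0.0000 + 0.5000·34.4400] = 15.6545; exercise value = 9.8000 ≤ continuation, so V_ud = 15.6545
Node dd (S = 70.4): continuation = 1/1.1·[0.5000·34.4400 + 0.5000·76.6800] = 50.5091; exercise value = 62.6000 > continuation, so V_dd = 62.6000 (exercise)
Node u (S = 154): continuation = 1/1.1·[0.5000·0.0000 + 0.5000·15.6545] = 7.1157; exercise value = 0.0000 ≤ continuation, so V_u = 7.1157
Node d (S = 88): continuation = 1/1.1·[0.5000·15.6545 + 0.5000·62.6000] = 35.5702; exercise value = 45.0000 > continuation, so V_d = 45.0000 (exercise)
Node 0 (S = 110): continuation = 1/1.1·[0.5000·7.1157 + 0.5000·45.0000] = 23.6890; exercise value = 23.0000 ≤ continuation, so V_0 = 23.6890

23.69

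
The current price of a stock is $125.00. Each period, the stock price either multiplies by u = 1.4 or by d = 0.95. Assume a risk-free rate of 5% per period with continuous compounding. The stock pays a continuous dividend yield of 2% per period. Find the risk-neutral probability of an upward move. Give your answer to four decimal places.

Per-period risk-free factor R = e^0.05 = 1.0513; dividend-adjusted growth = e^(0.05−0.02) = 1.0305.
Risk-neutral probability p = (1.0305 − 0.95)/(1.4 − 0.95) = 0.0805/0.4500 = 0.1788

p = 0.1788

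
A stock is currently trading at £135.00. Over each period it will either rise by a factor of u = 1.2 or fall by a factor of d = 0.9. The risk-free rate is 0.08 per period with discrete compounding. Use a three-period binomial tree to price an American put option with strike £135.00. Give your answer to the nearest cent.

Risk-neutral probability p = (1 + 0.08 − 0.9)/(1.2 − 0.9) = 0.1800/0.3000 = 0.6000
Terminal stock prices: S_uuu = 233.3, S_uud = 175, S_udd = 131.2, S_ddd = 98.42
Terminal payoffs (K − S): max(-98.28, 0) = 0, max(-39.96, 0) = 0, max(3.78, 0) = 3.78, max(36.58, 0) = 36.58
Node uu (S = 194.4): continuation = 1/1.08·[0.6000·0.0000 + 0.4000·0.0000] = 0.0000; exercise value = 0.0000 ≤ continuation, so V_uu = 0.0000
Node ud (S = 145.8): continuation = 1/1.08·[0.6000·0.0000 + 0.4000·3.7800] = 1.4000; exercise value = 0.0000 ≤ continuation, so V_ud = 1.4000
Node dd (S = 109.4): continuation = 1/1.08·[0.6000·3.7800 + 0.4000·36.5850] = 15.6500; exercise value = 25.6500 > continuation, so V_dd = 25.6500 (exercise)
Node u (S = 162): continuation = 1/1.08·[0.6000·0.0000 + 0.4000·1.4000] = 0.5185; exercise value = 0.0000 ≤ continuation, so V_u = 0.5185
Node d (S = 121.5): continuation = 1/1.08·[0.6000·1.4000 + 0.4000·25.6500] = 10.2778; exercise value = 13.5000 > continuation, so V_d = 13.5000 (exercise)
Node 0 (S = 135): continuation = 1/1.08·[0.6000·0.5185 + 0.4000·13.5000] = 5.2881; exercise value = 0.0000 ≤ continuation, so V_0 = 5.2881

£5.29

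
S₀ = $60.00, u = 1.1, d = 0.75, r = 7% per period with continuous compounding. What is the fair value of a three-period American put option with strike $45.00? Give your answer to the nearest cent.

Risk-neutral probability p = (e^0.07 − 0.75)/(1.1 − 0.75) = 0.3225/0.3500 = 0.9215
Terminal stock prices: S_uuu = 79.86, S_uud = 54.45, S_udd = 37.12, S_ddd = 25.31
Terminal payoffs (K − S): max(-34.86, 0) = 0, max(-9.45, 0) = 0, max(7.875, 0) = 7.875, max(19.69, 0) = 19.69
Node uu (S = 72.6): continuation = e^(−0.07)·[0.9215·0.0000 + 0.0785·0.0000] = 0.0000; exercise value = 0.0000 ≤ continuation, so V_uu = 0.0000
Node ud (S = 49.5): continuation = e^(−0.07)·[0.9215·0.0000 + 0.0785·7.8750] = 0.5767; exercise value = 0.0000 ≤ continuation, so V_ud = 0.5767
Node dd (S = 33.75): continuation = e^(−0.07)·[0.9215·7.8750 + 0.0785·19.6875] = 8.2077; exercise value = 11.2500 > continuation, so V_dd = 11.2500 (exercise)
Node u (S = 66): continuation = e^(−0.07)·[0.9215·0.0000 + 0.0785·0.5767] = 0.0422; exercise value = 0.0000 ≤ continuation, so V_u = 0.0422
Node d (S = 45): continuation = e^(−0.07)·[0.9215·0.5767 + 0.0785·11.2500] = 1.3194; exercise value = 0.0000 ≤ continuation, so V_d = 1.3194
Node 0 (S = 60): continuation = e^(−0.07)·[0.9215·0.0422 + 0.0785·1.3194] = 0.1329; exercise value = 0.0000 ≤ continuation, so V_0 = 0.1329

$0.13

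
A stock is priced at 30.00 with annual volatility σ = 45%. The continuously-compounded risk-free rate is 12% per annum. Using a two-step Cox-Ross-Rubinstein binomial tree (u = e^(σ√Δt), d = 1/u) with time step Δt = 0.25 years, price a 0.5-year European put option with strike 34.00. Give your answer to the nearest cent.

5.23

CRR parameters: u = e^(σ√Δt) = e^(0.45·√0.25) = 1.2523, d = 1/u = 0.7985
Per-period rate: rΔt = 0.12·0.25 = 0.03, so R = e^0.03 = 1.0305
Risk-neutral probability p = (e^0.03 − 0.7985)/(1.2523 − 0.7985) = 0.2319/0.4538 = 0.5111
Terminal stock prices: S_uu = 47.05, S_ud = 30, S_dd = 19.13
Terminal payoffs (K − S): max(-13.05, 0) = 0, max(4, 0) = 4, max(14.87, 0) = 14.87
Node u (S = 37.57): V_u = e^(−0.03)·[0.5111·0.0000 + 0.4889·4.0000] = 1.8978
Node d (S = 23.96): V_d = e^(−0.03)·[0.5111·4.0000 + 0.4889·14.8712] = 9.0397
Node 0 (S = 30): V_0 = e^(−0.03)·[0.5111·1.8978 + 0.4889·9.0397] = 5.2302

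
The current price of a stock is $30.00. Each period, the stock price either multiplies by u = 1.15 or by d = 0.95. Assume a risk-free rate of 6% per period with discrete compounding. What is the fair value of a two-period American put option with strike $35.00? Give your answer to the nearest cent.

$5.00

Risk-neutral probability p = (1 + 0.06 − 0.95)/(1.15 − 0.95) = 0.1100/0.2000 = 0.5500
Terminal stock prices: S_uu = 39.67, S_ud = 32.77, S_dd = 27.07
Terminal payoffs (K − S): max(-4.675, 0) = 0, max(2.225, 0) = 2.225, max(7.925, 0) = 7.925
Node u (S = 34.5): continuation = 1/1.06·[0.5500·0.0000 + 0.4500·2.2250] = 0.9446; exercise value = 0.5000 ≤ continuation, so V_u = 0.9446
Node d (S = 28.5): continuation = 1/1.06·[0.5500·2.2250 + 0.4500·7.9250] = 4.5189; exercise value = 6.5000 > continuation, so V_d = 6.5000 (exercise)
Node 0 (S = 30): continuation = 1/1.06·[0.5500·0.9446 + 0.4500·6.5000] = 3.2495; exercise value = 5.0000 > continuation, so V_0 = 5.0000 (exercise)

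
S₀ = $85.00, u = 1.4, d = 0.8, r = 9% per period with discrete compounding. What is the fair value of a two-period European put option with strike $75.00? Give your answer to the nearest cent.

$4.63

Risk-neutral probability p = (1 + 0.09 − 0.8)/(1.4 − 0.8) = 0.2900/0.6000 = 0.4833
Terminal stock prices: S_uu = 166.6, S_ud = 95.2, S_dd = 54.4
Terminal payoffs (K − S): max(-91.6, 0) = 0, max(-20.2, 0) = 0, max(20.6, 0) = 20.6
Node u (S = 119): V_u = 1/1.09·[0.4833·0.0000 + 0.5167·0.0000] = 0.0000
Node d (S = 68): V_d = 1/1.09·[0.4833·0.0000 + 0.5167·20.6000] = 9.7645
Node 0 (S = 85): V_0 = 1/1.09·[0.4833·0.0000 + 0.5167·9.7645] = 4.6284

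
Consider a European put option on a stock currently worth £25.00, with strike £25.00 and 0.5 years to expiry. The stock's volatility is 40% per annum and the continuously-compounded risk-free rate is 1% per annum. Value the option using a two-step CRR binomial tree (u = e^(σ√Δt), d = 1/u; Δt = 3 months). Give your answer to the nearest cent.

CRR parameters: u = e^(σ√Δt) = e^(0.4·√0.25) = 1.2214, d = 1/u = 0.8187
Per-period rate: rΔt = 0.01·0.25 = 0.0025, so R = e^0.0025 = 1.0025
Risk-neutral probability p = (e^0.0025 − 0.8187)/(1.2214 − 0.8187) = 0.1838/0.4027 = 0.4564
Terminal stock prices: S_uu = 37.3, S_ud = 25, S_dd = 16.76
Terminal payoffs (K − S): max(-12.3, 0) = 0, max(0, 0) = 0, max(8.242, 0) = 8.242
Node u (S = 30.54): V_u = e^(−0.0025)·[0.4564·0.0000 + 0.5436·0.0000] = 0.0000
Node d (S = 20.47): V_d = e^(−0.0025)·[0.4564·0.0000 + 0.5436·8.2420] = 4.4693
Node 0 (S = 25): V_0 = e^(−0.0025)·[0.4564·0.0000 + 0.5436·4.4693] = 2.4235

£2.42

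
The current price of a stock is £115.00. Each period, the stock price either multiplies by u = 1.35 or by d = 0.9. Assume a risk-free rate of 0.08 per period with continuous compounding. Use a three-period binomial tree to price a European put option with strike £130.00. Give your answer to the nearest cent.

£9.00

Risk-neutral probability p = (e^0.08 − 0.9)/(1.35 − 0.9) = 0.1833/0.4500 = 0.4073
Terminal stock prices: S_uuu = 282.9, S_uud = 188.6, S_udd = 125.8, S_ddd = 83.84
Terminal payoffs (K − S): max(-152.9, 0) = 0, max(-58.63, 0) = 0, max(4.247, 0) = 4.247, max(46.16, 0) = 46.16
Node uu (S = 209.6): V_uu = e^(−0.08)·[0.4073·0.0000 + 0.5927·0.0000] = 0.0000
Node ud (S = 139.7): V_ud = e^(−0.08)·[0.4073·0.0000 + 0.5927·4.2475] = 2.3239
Node dd (S = 93.15): V_dd = e^(−0.08)·[0.4073·4.2475 + 0.5927·46.1650] = 26.8551
Node u (S = 155.2): V_u = e^(−0.08)·[0.4073·0.0000 + 0.5927·2.3239] = 1.2715
Node d (S = 103.5): V_d = e^(−0.08)·[0.4073·2.3239 + 0.5927·26.8551] = 15.5669
Node 0 (S = 115): V_0 = e^(−0.08)·[0.4073·1.2715 + 0.5927·15.5669] = 8.9951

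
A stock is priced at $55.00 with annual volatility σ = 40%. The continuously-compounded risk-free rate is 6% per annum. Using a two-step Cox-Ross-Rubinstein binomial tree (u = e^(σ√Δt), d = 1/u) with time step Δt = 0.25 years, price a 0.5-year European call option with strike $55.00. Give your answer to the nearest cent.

$6.24

CRR parameters: u = e^(σ√Δt) = e^(0.4·√0.25) = 1.2214, d = 1/u = 0.8187
Per-period rate: rΔt = 0.06·0.25 = 0.015, so R = e^0.015 = 1.0151
Risk-neutral probability p = (e^0.015 − 0.8187)/(1.2214 − 0.8187) = 0.1964/0.4027 = 0.4877
Terminal stock prices: S_uu = 82.05, S_ud = 55, S_dd = 36.87
Terminal payoffs (S − K): max(27.05, 0) = 27.05, max(0, 0) = 0, max(-18.13, 0) = 0
Node u (S = 67.18): V_u = e^(−0.015)·[0.4877·27.0504 + 0.5123·0.0000] = 12.9960
Node d (S = 45.03): V_d = e^(−0.015)·[0.4877·0.0000 + 0.5123·0.0000] = 0.0000
Node 0 (S = 55): V_0 = e^(−0.015)·[0.4877·12.9960 + 0.5123·0.0000] = 6.2438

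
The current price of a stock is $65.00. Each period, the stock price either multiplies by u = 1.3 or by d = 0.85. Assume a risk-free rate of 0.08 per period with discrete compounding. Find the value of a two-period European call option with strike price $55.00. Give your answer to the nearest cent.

$19.49

Risk-neutral probability p = (1 + 0.08 − 0.85)/(1.3 − 0.85) = 0.2300/0.4500 = 0.5111
Terminal stock prices: S_uu = 109.9, S_ud = 71.83, S_dd = 46.96
Terminal payoffs (S − K): max(54.85, 0) = 54.85, max(16.83, 0) = 16.83, max(-8.038, 0) = 0
Node u (S = 84.5): V_u = 1/1.08·[0.5111·54.8500 + 0.4889·16.8250] = 33.5741
Node d (S = 55.25): V_d = 1/1.08·[0.5111·16.8250 + 0.4889·0.0000] = 7.9624
Node 0 (S = 65): V_0 = 1/1.08·[0.5111·33.5741 + 0.4889·7.9624] = 19.4934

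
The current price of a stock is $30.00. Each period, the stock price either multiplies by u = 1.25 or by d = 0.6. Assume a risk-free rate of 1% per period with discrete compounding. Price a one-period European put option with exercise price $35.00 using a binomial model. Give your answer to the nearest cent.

$6.21

Risk-neutral probability p = (1 + 0.01 − 0.6)/(1.25 − 0.6) = 0.4100/0.6500 = 0.6308
Terminal stock prices: S_u = 37.5, S_d = 18
Terminal payoffs (K − S): max(-2.5, 0) = 0, max(17, 0) = 17
Node 0 (S = 30): V_0 = 1/1.01·[0.6308·0.0000 + 0.3692·17.0000] = 6.2148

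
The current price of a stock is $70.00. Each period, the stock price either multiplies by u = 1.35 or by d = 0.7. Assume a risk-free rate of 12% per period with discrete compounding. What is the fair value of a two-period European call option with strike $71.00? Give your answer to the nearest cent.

$18.83

Risk-neutral probability p = (1 + 0.12 − 0.7)/(1.35 − 0.7) = 0.4200/0.6500 = 0.6462
Terminal stock prices: S_uu = 127.6, S_ud = 66.15, S_dd = 34.3
Terminal payoffs (S − K): max(56.58, 0) = 56.58, max(-4.85, 0) = 0, max(-36.7, 0) = 0
Node u (S = 94.5): V_u = 1/1.12·[0.6462·56.5750 + 0.3538·0.0000] = 32.6394
Node d (S = 49): V_d = 1/1.12·[0.6462·0.0000 + 0.3538·0.0000] = 0.0000
Node 0 (S = 70): V_0 = 1/1.12·[0.6462·32.6394 + 0.3538·0.0000] = 18.8304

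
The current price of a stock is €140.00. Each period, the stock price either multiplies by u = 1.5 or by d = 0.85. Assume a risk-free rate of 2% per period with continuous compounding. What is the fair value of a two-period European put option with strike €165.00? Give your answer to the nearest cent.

€33.43

Risk-neutral probability p = (e^0.02 − 0.85)/(1.5 − 0.85) = 0.1702/0.6500 = 0.2618
Terminal stock prices: S_uu = 315, S_ud = 178.5, S_dd = 101.1
Terminal payoffs (K − S): max(-150, 0) = 0, max(-13.5, 0) = 0, max(63.85, 0) = 63.85
Node u (S = 210): V_u = e^(−0.02)·[0.2618·0.0000 + 0.7382·0.0000] = 0.0000
Node d (S = 119): V_d = e^(−0.02)·[0.2618·0.0000 + 0.7382·63.8500] = 46.1977
Node 0 (S = 140): V_0 = e^(−0.02)·[0.2618·0.0000 + 0.7382·46.1977] = 33.4257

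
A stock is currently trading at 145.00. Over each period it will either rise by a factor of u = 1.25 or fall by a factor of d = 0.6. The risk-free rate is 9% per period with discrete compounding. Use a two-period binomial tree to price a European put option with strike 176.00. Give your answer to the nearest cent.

27.32

Risk-neutral probability p = (1 + 0.09 − 0.6)/(1.25 − 0.6) = 0.4900/0.6500 = 0.7538
Terminal stock prices: S_uu = 226.6, S_ud = 108.8, S_dd = 52.2
Terminal payoffs (K − S): max(-50.56, 0) = 0, max(67.25, 0) = 67.25, max(123.8, 0) = 123.8
Node u (S = 181.2): V_u = 1/1.09·[0.7538·0.0000 + 0.2462·67.2500] = 15.1870
Node d (S = 87): V_d = 1/1.09·[0.7538·67.2500 + 0.2462·123.8000] = 74.4679
Node 0 (S = 145): V_0 = 1/1.09·[0.7538·15.1870 + 0.2462·74.4679] = 27.3204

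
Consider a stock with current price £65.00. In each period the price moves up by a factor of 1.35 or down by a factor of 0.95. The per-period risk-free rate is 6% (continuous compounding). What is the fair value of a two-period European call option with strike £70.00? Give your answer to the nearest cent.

£8.13

Risk-neutral probability p = (e^0.06 − 0.95)/(1.35 − 0.95) = 0.1118/0.4000 = 0.2796
Terminal stock prices: S_uu = 118.5, S_ud = 83.36, S_dd = 58.66
Terminal payoffs (S − K): max(48.46, 0) = 48.46, max(13.36, 0) = 13.36, max(-11.34, 0) = 0
Node u (S = 87.75): V_u = e^(−0.06)·[0.2796·48.4625 + 0.7204·13.3625] = 21.8265
Node d (S = 61.75): V_d = e^(−0.06)·[0.2796·13.3625 + 0.7204·0.0000] = 3.5185
Node 0 (S = 65): V_0 = e^(−0.06)·[0.2796·21.8265 + 0.7204·3.5185] = 8.1342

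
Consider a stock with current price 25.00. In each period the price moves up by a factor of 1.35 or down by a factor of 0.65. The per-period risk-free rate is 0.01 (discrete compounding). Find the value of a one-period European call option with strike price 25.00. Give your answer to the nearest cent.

4.46

Risk-neutral probability p = (1 + 0.01 − 0.65)/(1.35 − 0.65) = 0.3600/0.7000 = 0.5143
Terminal stock prices: S_u = 33.75, S_d = 16.25
Terminal payoffs (S − K): max(8.75, 0) = 8.75, max(-8.75, 0) = 0
Node 0 (S = 25): V_0 = 1/1.01·[0.5143·8.7500 + 0.4857·0.0000] = 4.4554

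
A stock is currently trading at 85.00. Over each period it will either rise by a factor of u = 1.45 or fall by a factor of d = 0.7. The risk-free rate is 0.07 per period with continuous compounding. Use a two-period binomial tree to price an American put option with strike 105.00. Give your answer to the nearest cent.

25.42

Risk-neutral probability p = (e^0.07 − 0.7)/(1.45 − 0.7) = 0.3725/0.7500 = 0.4967
Terminal stock prices: S_uu = 178.7, S_ud = 86.27, S_dd = 41.65
Terminal payoffs (K − S): max(-73.71, 0) = 0, max(18.73, 0) = 18.73, max(63.35, 0) = 63.35
Node u (S = 123.2): continuation = e^(−0.07)·[0.4967·0.0000 + 0.5033·18.7250] = 8.7875; exercise value = 0.0000 ≤ continuation, so V_u = 8.7875
Node d (S = 59.5): continuation = e^(−0.07)·[0.4967·18.7250 + 0.5033·63.3500] = 38.4014; exercise value = 45.5000 > continuation, so V_d = 45.5000 (exercise)
Node 0 (S = 85): continuation = e^(−0.07)·[0.4967·8.7875 + 0.5033·45.5000] = 25.4224; exercise value = 20.0000 ≤ continuation, so V_0 = 25.4224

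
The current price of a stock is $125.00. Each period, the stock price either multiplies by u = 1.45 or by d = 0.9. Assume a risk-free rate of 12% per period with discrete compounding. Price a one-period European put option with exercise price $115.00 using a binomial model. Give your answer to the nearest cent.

Risk-neutral probability p = (1 + 0.12 − 0.9)/(1.45 − 0.9) = 0.2200/0.5500 = 0.4000
Terminal stock prices: S_u = 181.2, S_d = 112.5
Terminal payoffs (K − S): max(-66.25, 0) = 0, max(2.5, 0) = 2.5
Node 0 (S = 125): V_0 = 1/1.12·[0.4000·0.0000 + 0.6000·2.5000] = 1.3393

$1.34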